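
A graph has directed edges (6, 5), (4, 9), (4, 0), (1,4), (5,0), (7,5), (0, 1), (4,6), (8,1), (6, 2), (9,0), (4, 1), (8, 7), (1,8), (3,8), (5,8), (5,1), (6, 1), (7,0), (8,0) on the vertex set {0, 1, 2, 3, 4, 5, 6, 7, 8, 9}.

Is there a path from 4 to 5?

Explore from 4.
Distance 1: reach 0, 1, 6, 9.
Distance 2: reach 2, 5, 8.
Found 5.

Yes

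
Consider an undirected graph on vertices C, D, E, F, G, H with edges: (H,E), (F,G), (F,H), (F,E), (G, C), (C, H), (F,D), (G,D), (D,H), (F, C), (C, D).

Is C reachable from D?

Explore from D.
Distance 1: reach C, F, G, H.
Found C.

Yes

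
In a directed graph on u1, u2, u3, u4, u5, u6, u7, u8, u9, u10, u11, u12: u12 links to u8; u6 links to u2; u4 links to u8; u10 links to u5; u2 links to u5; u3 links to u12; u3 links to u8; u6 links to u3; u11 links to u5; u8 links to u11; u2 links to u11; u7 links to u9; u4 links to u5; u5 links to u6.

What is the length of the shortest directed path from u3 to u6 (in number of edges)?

Distance 0: u3.
Distance 1: u8, u12.
Distance 2: u11.
Distance 3: u5.
Distance 4: u6 — contains u6.

4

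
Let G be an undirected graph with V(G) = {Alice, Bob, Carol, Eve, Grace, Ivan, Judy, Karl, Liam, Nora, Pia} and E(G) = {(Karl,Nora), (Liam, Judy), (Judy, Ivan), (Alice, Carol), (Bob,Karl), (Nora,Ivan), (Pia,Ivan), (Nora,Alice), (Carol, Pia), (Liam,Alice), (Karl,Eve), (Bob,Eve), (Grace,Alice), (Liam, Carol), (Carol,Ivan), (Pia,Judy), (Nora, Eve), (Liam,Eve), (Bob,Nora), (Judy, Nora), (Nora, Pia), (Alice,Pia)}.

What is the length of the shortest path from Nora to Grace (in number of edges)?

Distance 0: Nora.
Distance 1: Alice, Bob, Eve, Ivan, Judy, Karl, Pia.
Distance 2: Carol, Grace, Liam — contains Grace.

2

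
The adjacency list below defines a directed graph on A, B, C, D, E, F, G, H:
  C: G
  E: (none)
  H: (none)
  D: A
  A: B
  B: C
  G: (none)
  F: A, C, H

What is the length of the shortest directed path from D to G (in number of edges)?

4

Distance 0: D.
Distance 1: A.
Distance 2: B.
Distance 3: C.
Distance 4: G — contains G.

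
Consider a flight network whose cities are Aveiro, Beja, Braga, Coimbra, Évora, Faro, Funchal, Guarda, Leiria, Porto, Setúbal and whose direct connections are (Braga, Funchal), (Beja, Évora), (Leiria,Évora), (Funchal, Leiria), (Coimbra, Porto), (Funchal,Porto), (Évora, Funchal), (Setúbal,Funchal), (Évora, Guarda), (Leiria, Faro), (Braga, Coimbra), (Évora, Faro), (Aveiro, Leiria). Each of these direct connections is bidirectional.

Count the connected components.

From Aveiro: component {Aveiro, Beja, Braga, Coimbra, Évora, Faro, Funchal, Guarda, Leiria, Porto, Setúbal}.
That's 1 component.

1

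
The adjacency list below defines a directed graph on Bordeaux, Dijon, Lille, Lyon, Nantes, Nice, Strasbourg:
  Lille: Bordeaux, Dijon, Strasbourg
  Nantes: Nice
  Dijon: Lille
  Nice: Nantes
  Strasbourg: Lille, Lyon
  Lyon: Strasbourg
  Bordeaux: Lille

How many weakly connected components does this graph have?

From Bordeaux: component {Bordeaux, Dijon, Lille, Lyon, Strasbourg}.
From Nantes: component {Nantes, Nice}.
That's 2 components.

2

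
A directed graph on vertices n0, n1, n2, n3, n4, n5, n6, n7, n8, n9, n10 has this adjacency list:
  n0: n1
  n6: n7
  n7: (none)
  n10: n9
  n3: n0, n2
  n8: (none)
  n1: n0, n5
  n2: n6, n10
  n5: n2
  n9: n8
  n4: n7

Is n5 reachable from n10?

Explore from n10.
Distance 1: reach n9.
Distance 2: reach n8.
The search from n10 is exhausted; no directed path reaches n5.

No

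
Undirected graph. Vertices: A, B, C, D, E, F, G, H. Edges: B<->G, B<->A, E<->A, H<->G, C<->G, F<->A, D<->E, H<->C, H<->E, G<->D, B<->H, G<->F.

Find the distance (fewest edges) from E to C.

Distance 0: E.
Distance 1: A, D, H.
Distance 2: B, C, F, G — contains C.

2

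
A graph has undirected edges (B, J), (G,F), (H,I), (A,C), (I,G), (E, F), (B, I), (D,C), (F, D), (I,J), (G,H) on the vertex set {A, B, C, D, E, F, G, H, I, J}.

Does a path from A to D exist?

Explore from A.
Distance 1: reach C.
Distance 2: reach D.
Found D.

Yes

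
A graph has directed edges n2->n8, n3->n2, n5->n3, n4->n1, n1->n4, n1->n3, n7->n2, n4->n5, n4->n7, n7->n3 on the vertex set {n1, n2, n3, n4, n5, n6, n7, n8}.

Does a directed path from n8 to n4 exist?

n8 has no outgoing edges, so nothing is reachable from it.

No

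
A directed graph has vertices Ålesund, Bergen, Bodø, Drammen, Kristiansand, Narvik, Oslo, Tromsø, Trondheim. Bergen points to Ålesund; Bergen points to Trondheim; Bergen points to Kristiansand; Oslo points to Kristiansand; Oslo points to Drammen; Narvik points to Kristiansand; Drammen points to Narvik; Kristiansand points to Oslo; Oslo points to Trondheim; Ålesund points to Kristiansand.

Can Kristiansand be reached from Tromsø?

Tromsø has no outgoing edges, so nothing is reachable from it.

No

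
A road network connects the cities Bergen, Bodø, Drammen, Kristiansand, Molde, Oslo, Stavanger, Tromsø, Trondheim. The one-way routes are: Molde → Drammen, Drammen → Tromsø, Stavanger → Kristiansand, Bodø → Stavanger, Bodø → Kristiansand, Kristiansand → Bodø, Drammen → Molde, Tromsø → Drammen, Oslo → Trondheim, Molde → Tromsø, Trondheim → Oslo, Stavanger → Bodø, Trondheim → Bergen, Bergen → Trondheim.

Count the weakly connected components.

3

From Bergen: component {Bergen, Oslo, Trondheim}.
From Bodø: component {Bodø, Kristiansand, Stavanger}.
From Drammen: component {Drammen, Molde, Tromsø}.
That's 3 components.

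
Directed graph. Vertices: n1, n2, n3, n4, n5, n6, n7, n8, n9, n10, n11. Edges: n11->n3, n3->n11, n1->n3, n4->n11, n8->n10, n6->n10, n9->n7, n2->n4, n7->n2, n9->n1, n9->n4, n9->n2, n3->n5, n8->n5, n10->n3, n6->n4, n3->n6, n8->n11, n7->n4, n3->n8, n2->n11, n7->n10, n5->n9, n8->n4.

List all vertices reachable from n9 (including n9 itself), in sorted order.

n1, n2, n3, n4, n5, n6, n7, n8, n9, n10, n11

Start at n9.
Its neighbours: n1, n2, n4, n7.
Then their neighbours: n3, n10, n11.
Then next layer: n5, n6, n8.
Every vertex is now reached.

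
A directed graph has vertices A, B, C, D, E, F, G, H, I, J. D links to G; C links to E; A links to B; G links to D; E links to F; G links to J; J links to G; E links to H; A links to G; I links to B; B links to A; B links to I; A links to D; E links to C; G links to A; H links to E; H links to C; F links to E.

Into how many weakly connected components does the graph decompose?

From A: component {A, B, D, G, I, J}.
From C: component {C, E, F, H}.
That's 2 components.

2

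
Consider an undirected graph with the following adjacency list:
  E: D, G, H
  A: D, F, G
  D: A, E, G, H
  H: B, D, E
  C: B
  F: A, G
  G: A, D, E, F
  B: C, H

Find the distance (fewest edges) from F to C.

5

Distance 0: F.
Distance 1: A, G.
Distance 2: D, E.
Distance 3: H.
Distance 4: B.
Distance 5: C — contains C.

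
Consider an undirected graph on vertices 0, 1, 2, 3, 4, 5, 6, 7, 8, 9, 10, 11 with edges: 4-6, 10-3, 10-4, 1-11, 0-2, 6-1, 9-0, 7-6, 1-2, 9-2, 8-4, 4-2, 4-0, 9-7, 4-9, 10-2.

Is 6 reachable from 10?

Explore from 10.
Distance 1: reach 2, 3, 4.
Distance 2: reach 0, 1, 6, 8, 9.
Found 6.

Yes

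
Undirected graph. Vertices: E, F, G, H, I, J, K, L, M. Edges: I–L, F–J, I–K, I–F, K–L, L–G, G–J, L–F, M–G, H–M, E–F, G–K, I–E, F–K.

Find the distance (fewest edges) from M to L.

2

Distance 0: M.
Distance 1: G, H.
Distance 2: J, K, L — contains L.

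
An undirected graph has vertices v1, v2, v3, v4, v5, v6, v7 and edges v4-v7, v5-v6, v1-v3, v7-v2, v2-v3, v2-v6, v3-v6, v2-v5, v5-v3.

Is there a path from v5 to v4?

Yes

Explore from v5.
Distance 1: reach v2, v3, v6.
Distance 2: reach v1, v7.
Distance 3: reach v4.
Found v4.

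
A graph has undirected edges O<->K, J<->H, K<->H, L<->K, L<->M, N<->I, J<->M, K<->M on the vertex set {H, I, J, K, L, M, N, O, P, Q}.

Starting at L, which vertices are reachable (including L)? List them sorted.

Start at L.
Its neighbours: K, M.
Then their neighbours: H, J, O.
Nothing further is reachable.

H, J, K, L, M, O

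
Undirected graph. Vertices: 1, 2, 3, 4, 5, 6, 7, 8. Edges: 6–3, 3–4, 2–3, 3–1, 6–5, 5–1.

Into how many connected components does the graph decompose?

3

From 1: component {1, 2, 3, 4, 5, 6}.
From 7: component {7}.
From 8: component {8}.
That's 3 components.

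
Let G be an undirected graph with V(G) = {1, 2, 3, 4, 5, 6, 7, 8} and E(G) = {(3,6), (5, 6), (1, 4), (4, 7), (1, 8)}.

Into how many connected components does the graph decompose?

From 1: component {1, 4, 7, 8}.
From 2: component {2}.
From 3: component {3, 5, 6}.
That's 3 components.

3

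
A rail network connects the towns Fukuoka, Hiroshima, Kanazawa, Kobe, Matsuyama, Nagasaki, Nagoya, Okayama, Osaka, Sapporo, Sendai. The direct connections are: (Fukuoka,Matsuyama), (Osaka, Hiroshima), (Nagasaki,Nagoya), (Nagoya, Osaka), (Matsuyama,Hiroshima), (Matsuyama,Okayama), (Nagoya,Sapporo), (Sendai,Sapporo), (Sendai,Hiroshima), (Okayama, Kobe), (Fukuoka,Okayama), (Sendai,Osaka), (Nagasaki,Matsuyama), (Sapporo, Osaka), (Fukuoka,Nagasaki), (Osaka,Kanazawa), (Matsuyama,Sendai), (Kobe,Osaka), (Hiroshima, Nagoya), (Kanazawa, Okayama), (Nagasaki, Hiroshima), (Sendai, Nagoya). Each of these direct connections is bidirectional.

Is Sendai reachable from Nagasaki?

Yes

Explore from Nagasaki.
Distance 1: reach Fukuoka, Hiroshima, Matsuyama, Nagoya.
Distance 2: reach Okayama, Osaka, Sapporo, Sendai.
Found Sendai.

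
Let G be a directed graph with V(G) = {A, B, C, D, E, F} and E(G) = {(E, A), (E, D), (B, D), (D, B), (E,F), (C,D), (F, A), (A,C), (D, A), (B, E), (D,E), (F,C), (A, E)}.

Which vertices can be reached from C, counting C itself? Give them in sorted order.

A, B, C, D, E, F

Start at C.
Its neighbours: D.
Then their neighbours: A, B, E.
Then next layer: F.
Every vertex is now reached.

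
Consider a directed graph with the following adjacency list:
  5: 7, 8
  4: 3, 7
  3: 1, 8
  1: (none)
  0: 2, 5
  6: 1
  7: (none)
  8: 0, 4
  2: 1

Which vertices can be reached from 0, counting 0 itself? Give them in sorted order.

0, 1, 2, 3, 4, 5, 7, 8

Start at 0.
Its neighbours: 2, 5.
Then their neighbours: 1, 7, 8.
Then next layer: 4.
Then next layer: 3.
Nothing further is reachable.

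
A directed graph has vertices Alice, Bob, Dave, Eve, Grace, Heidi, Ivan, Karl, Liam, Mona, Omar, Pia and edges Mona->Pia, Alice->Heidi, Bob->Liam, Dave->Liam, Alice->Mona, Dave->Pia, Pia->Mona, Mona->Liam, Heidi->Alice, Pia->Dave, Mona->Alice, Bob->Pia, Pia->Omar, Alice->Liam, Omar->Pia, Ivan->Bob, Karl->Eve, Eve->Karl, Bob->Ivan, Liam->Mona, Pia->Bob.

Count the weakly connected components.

3

From Alice: component {Alice, Bob, Dave, Heidi, Ivan, Liam, Mona, Omar, Pia}.
From Eve: component {Eve, Karl}.
From Grace: component {Grace}.
That's 3 components.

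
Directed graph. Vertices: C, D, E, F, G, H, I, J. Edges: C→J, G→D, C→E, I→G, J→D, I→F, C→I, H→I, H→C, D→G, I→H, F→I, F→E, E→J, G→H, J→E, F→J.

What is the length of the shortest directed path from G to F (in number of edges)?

Distance 0: G.
Distance 1: D, H.
Distance 2: C, I.
Distance 3: E, F, J — contains F.

3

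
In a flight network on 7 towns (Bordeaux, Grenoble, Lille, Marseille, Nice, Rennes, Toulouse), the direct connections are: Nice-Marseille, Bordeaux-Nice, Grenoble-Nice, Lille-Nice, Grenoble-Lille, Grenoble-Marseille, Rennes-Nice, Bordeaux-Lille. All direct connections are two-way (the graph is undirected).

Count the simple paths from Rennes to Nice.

1

Rennes–Nice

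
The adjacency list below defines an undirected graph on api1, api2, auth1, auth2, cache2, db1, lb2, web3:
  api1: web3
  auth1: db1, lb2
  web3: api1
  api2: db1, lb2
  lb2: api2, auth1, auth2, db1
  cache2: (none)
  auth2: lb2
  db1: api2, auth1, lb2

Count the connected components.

3

From api1: component {api1, web3}.
From api2: component {api2, auth1, auth2, db1, lb2}.
From cache2: component {cache2}.
That's 3 components.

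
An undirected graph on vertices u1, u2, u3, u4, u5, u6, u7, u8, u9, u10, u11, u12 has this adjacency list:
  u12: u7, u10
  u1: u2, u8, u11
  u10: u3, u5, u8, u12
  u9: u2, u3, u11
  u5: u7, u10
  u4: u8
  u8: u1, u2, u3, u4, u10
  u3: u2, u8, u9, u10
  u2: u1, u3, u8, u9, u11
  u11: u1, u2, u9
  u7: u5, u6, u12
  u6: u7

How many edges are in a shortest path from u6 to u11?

Distance 0: u6.
Distance 1: u7.
Distance 2: u5, u12.
Distance 3: u10.
Distance 4: u3, u8.
Distance 5: u1, u2, u4, u9.
Distance 6: u11 — contains u11.

6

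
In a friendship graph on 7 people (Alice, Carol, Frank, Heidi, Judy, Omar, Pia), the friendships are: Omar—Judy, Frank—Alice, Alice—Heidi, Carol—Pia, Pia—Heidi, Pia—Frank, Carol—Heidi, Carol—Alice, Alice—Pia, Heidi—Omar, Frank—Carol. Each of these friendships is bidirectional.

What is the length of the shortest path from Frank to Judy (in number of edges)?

4

Distance 0: Frank.
Distance 1: Alice, Carol, Pia.
Distance 2: Heidi.
Distance 3: Omar.
Distance 4: Judy — contains Judy.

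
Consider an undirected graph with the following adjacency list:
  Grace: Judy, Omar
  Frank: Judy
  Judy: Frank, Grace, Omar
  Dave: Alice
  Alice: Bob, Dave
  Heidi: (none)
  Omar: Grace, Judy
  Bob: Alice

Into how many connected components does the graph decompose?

From Alice: component {Alice, Bob, Dave}.
From Frank: component {Frank, Grace, Judy, Omar}.
From Heidi: component {Heidi}.
That's 3 components.

3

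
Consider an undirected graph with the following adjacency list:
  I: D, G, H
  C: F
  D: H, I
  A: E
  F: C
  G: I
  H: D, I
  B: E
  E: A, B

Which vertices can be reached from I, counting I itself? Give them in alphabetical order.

D, G, H, I

Start at I.
Its neighbours: D, G, H.
Nothing further is reachable.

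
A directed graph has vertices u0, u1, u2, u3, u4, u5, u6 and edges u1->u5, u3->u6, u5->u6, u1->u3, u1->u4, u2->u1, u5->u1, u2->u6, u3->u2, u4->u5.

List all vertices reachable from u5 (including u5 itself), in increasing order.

u1, u2, u3, u4, u5, u6

Start at u5.
Its neighbours: u1, u6.
Then their neighbours: u3, u4.
Then next layer: u2.
Nothing further is reachable.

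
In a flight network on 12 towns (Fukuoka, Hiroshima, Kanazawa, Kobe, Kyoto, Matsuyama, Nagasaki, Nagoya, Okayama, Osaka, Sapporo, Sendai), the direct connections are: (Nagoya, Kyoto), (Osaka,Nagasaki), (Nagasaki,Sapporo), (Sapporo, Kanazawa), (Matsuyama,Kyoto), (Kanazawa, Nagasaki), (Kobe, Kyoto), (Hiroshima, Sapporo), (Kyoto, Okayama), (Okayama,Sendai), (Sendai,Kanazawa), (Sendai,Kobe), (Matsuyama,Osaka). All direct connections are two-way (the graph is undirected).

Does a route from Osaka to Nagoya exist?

Explore from Osaka.
Distance 1: reach Matsuyama, Nagasaki.
Distance 2: reach Kanazawa, Kyoto, Sapporo.
Distance 3: reach Hiroshima, Kobe, Nagoya, Okayama, Sendai.
Found Nagoya.

Yes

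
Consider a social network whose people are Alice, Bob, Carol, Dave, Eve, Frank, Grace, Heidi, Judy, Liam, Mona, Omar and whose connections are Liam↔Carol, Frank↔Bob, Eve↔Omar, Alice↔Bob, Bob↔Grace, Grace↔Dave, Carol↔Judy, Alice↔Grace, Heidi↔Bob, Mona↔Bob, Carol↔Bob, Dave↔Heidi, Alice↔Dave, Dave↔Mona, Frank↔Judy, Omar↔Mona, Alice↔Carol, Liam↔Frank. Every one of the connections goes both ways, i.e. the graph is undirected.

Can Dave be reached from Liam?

Explore from Liam.
Distance 1: reach Carol, Frank.
Distance 2: reach Alice, Bob, Judy.
Distance 3: reach Dave, Grace, Heidi, Mona.
Found Dave.

Yes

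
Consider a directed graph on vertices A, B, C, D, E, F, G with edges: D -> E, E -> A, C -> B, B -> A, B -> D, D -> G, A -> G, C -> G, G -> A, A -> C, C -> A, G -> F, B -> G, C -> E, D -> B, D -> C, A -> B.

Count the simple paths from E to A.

E→A

1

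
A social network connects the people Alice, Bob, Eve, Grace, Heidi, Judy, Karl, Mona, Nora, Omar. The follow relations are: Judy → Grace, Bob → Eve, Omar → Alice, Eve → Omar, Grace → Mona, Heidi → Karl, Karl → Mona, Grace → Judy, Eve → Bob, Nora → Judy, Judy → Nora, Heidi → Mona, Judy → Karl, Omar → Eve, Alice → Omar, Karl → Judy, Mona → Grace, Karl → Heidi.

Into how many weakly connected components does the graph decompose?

2

From Alice: component {Alice, Bob, Eve, Omar}.
From Grace: component {Grace, Heidi, Judy, Karl, Mona, Nora}.
That's 2 components.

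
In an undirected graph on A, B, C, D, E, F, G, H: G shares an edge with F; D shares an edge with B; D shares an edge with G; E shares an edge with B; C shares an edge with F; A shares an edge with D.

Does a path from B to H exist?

Explore from B.
Distance 1: reach D, E.
Distance 2: reach A, G.
Distance 3: reach F.
Distance 4: reach C.
The search is exhausted without reaching H; it lies in a different component.

No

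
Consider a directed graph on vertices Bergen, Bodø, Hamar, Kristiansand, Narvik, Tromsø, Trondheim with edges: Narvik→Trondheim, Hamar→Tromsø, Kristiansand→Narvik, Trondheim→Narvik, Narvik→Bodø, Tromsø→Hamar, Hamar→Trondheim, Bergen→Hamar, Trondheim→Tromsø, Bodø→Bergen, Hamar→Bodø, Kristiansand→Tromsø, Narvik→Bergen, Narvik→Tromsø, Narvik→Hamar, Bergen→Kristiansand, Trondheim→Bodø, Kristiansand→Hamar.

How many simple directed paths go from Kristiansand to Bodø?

Kristiansand→Hamar→Bodø
Kristiansand→Hamar→Trondheim→Bodø
Kristiansand→Hamar→Trondheim→Narvik→Bodø
Kristiansand→Narvik→Bergen→Hamar→Bodø
Kristiansand→Narvik→Bergen→Hamar→Trondheim→Bodø
Kristiansand→Narvik→Bodø
Kristiansand→Narvik→Hamar→Bodø
Kristiansand→Narvik→Hamar→Trondheim→Bodø
Kristiansand→Narvik→Tromsø→Hamar→Bodø
Kristiansand→Narvik→Tromsø→Hamar→Trondheim→Bodø
Kristiansand→Narvik→Trondheim→Bodø
Kristiansand→Narvik→Trondheim→Tromsø→Hamar→Bodø
Kristiansand→Tromsø→Hamar→Bodø
Kristiansand→Tromsø→Hamar→Trondheim→Bodø
Kristiansand→Tromsø→Hamar→Trondheim→Narvik→Bodø

15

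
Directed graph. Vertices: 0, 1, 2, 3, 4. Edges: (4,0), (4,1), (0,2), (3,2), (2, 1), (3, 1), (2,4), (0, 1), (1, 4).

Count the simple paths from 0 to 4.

0→1→4
0→2→1→4
0→2→4

3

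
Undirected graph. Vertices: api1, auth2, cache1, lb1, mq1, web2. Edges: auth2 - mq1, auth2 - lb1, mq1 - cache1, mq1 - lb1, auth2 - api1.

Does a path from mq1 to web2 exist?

No

Explore from mq1.
Distance 1: reach auth2, cache1, lb1.
Distance 2: reach api1.
The search is exhausted without reaching web2; it lies in a different component.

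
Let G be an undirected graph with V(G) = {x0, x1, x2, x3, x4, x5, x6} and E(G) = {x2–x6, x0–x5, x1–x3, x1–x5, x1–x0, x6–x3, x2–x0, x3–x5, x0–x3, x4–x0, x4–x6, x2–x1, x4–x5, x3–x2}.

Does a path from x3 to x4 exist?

Yes

Explore from x3.
Distance 1: reach x0, x1, x2, x5, x6.
Distance 2: reach x4.
Found x4.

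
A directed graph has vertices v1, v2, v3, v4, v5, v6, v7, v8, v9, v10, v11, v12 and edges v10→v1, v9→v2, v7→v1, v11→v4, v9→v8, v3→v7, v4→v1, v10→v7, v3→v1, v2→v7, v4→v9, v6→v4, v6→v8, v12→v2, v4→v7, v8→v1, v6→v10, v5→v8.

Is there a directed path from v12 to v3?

No

Explore from v12.
Distance 1: reach v2.
Distance 2: reach v7.
Distance 3: reach v1.
The search from v12 is exhausted; no directed path reaches v3.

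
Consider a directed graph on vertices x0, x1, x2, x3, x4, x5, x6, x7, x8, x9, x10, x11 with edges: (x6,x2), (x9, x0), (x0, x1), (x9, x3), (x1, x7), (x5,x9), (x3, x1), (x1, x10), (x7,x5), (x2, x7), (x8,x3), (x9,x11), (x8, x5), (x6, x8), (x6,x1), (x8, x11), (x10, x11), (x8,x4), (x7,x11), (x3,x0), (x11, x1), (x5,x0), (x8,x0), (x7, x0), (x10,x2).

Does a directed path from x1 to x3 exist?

Explore from x1.
Distance 1: reach x7, x10.
Distance 2: reach x0, x2, x5, x11.
Distance 3: reach x9.
Distance 4: reach x3.
Found x3.

Yes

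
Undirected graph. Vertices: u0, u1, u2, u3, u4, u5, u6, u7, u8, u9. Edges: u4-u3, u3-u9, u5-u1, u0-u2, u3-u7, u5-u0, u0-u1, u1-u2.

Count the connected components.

From u0: component {u0, u1, u2, u5}.
From u3: component {u3, u4, u7, u9}.
From u6: component {u6}.
From u8: component {u8}.
That's 4 components.

4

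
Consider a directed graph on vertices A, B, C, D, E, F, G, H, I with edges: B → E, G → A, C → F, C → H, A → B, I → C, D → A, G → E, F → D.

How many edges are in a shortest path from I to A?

4

Distance 0: I.
Distance 1: C.
Distance 2: F, H.
Distance 3: D.
Distance 4: A — contains A.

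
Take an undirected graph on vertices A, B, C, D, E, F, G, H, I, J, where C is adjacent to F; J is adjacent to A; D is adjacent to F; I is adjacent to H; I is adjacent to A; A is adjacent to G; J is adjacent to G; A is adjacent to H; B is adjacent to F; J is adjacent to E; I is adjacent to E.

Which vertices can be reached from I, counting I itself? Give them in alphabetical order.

Start at I.
Its neighbours: A, E, H.
Then their neighbours: G, J.
Nothing further is reachable.

A, E, G, H, I, J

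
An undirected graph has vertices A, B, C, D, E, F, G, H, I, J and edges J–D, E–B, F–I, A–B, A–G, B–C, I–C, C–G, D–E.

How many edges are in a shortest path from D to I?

4

Distance 0: D.
Distance 1: E, J.
Distance 2: B.
Distance 3: A, C.
Distance 4: G, I — contains I.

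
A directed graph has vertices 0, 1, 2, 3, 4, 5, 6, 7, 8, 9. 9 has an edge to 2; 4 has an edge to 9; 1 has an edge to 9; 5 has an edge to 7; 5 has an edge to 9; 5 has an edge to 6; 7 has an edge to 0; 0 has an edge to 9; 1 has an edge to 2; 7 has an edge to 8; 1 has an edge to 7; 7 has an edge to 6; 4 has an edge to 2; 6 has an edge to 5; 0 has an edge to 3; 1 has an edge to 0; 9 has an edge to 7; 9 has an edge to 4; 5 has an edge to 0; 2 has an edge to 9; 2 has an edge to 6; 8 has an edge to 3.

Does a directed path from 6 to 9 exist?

Explore from 6.
Distance 1: reach 5.
Distance 2: reach 0, 7, 9.
Found 9.

Yes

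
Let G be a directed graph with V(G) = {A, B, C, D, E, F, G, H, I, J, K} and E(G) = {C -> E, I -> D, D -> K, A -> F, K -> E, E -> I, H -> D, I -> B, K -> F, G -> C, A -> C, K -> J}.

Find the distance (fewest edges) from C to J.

5

Distance 0: C.
Distance 1: E.
Distance 2: I.
Distance 3: B, D.
Distance 4: K.
Distance 5: F, J — contains J.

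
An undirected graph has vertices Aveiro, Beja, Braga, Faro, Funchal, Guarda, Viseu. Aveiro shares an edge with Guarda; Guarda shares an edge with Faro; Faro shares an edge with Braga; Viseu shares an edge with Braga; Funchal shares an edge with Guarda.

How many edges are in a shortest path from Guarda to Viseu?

3

Distance 0: Guarda.
Distance 1: Aveiro, Faro, Funchal.
Distance 2: Braga.
Distance 3: Viseu — contains Viseu.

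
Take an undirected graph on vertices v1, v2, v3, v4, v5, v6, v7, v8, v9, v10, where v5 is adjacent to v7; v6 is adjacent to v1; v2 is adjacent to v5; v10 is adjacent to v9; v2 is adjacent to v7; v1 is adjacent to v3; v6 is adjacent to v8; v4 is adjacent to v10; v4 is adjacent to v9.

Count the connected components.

3

From v1: component {v1, v3, v6, v8}.
From v2: component {v2, v5, v7}.
From v4: component {v4, v9, v10}.
That's 3 components.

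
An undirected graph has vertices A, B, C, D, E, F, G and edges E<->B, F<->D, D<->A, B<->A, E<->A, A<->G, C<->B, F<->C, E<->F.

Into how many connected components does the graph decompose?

1

From A: component {A, B, C, D, E, F, G}.
That's 1 component.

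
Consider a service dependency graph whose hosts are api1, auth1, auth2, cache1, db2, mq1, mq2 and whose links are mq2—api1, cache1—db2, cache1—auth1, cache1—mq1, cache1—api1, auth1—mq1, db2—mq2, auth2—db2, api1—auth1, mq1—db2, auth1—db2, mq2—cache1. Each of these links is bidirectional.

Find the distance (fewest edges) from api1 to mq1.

2

Distance 0: api1.
Distance 1: auth1, cache1, mq2.
Distance 2: db2, mq1 — contains mq1.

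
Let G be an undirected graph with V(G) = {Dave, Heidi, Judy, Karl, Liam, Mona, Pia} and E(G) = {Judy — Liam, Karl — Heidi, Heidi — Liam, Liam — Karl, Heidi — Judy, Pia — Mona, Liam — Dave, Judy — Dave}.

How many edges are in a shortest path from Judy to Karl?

Distance 0: Judy.
Distance 1: Dave, Heidi, Liam.
Distance 2: Karl — contains Karl.

2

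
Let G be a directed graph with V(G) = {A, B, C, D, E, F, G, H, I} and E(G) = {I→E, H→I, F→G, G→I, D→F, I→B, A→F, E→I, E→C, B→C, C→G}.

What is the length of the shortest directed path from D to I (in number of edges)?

3

Distance 0: D.
Distance 1: F.
Distance 2: G.
Distance 3: I — contains I.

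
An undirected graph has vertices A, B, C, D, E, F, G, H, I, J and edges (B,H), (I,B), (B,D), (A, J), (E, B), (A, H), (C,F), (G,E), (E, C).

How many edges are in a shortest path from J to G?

Distance 0: J.
Distance 1: A.
Distance 2: H.
Distance 3: B.
Distance 4: D, E, I.
Distance 5: C, G — contains G.

5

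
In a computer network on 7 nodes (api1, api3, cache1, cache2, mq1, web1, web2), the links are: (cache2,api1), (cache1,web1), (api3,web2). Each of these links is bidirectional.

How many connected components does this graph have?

4

From api1: component {api1, cache2}.
From api3: component {api3, web2}.
From cache1: component {cache1, web1}.
From mq1: component {mq1}.
That's 4 components.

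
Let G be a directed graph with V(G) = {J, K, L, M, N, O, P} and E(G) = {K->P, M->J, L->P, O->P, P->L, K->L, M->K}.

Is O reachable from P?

Explore from P.
Distance 1: reach L.
The search from P is exhausted; no directed path reaches O.

No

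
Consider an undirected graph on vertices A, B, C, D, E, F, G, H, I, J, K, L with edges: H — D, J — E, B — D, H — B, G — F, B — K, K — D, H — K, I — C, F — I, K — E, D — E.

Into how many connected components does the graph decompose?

From A: component {A}.
From B: component {B, D, E, H, J, K}.
From C: component {C, F, G, I}.
From L: component {L}.
That's 4 components.

4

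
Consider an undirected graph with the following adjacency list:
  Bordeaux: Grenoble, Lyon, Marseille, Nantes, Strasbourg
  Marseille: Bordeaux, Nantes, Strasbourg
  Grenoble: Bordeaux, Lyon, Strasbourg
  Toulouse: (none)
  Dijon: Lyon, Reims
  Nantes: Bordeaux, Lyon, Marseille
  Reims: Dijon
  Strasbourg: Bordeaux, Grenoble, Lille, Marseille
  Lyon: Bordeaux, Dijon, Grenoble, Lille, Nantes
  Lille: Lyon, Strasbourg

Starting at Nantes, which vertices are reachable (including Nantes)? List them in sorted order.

Start at Nantes.
Its neighbours: Bordeaux, Lyon, Marseille.
Then their neighbours: Dijon, Grenoble, Lille, Strasbourg.
Then next layer: Reims.
Nothing further is reachable.

Bordeaux, Dijon, Grenoble, Lille, Lyon, Marseille, Nantes, Reims, Strasbourg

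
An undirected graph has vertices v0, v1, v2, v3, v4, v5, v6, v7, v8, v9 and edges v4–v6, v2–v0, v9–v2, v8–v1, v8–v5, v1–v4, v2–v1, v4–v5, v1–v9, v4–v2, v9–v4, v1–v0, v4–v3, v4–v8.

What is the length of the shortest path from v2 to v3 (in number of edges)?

Distance 0: v2.
Distance 1: v0, v1, v4, v9.
Distance 2: v3, v5, v6, v8 — contains v3.

2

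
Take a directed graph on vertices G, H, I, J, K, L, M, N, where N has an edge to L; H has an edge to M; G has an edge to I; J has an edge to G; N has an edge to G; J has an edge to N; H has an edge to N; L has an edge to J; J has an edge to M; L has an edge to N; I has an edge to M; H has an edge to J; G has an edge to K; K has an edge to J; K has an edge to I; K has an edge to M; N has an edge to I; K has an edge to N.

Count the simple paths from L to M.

14

L→J→G→I→M
L→J→G→K→I→M
L→J→G→K→M
L→J→G→K→N→I→M
L→J→M
L→J→N→G→I→M
L→J→N→G→K→I→M
L→J→N→G→K→M
L→J→N→I→M
L→N→G→I→M
L→N→G→K→I→M
L→N→G→K→J→M
L→N→G→K→M
L→N→I→M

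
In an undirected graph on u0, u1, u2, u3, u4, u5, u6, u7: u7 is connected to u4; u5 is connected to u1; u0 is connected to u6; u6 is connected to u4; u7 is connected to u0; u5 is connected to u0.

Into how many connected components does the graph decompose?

From u0: component {u0, u1, u4, u5, u6, u7}.
From u2: component {u2}.
From u3: component {u3}.
That's 3 components.

3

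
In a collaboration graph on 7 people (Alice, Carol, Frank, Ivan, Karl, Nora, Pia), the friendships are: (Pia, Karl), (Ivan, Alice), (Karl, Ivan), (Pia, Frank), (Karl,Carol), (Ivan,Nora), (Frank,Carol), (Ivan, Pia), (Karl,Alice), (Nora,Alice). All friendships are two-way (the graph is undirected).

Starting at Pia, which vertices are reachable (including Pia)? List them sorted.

Alice, Carol, Frank, Ivan, Karl, Nora, Pia

Start at Pia.
Its neighbours: Frank, Ivan, Karl.
Then their neighbours: Alice, Carol, Nora.
Every vertex is now reached.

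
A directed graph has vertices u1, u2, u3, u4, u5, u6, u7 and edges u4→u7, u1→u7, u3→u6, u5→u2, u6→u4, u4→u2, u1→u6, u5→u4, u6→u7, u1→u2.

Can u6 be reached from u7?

No

u7 has no outgoing edges, so nothing is reachable from it.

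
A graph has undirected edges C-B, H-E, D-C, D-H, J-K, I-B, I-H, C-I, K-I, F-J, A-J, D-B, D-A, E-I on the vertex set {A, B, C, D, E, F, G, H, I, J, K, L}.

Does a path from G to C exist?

No

G has no edges, so nothing is reachable from it.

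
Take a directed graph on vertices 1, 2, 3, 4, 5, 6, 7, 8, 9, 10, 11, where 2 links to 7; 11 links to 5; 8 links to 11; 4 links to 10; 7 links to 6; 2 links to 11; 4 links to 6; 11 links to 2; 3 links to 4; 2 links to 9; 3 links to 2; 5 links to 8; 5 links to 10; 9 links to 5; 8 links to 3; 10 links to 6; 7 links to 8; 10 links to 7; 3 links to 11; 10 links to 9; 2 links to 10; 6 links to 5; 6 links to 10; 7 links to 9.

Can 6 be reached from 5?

Yes

Explore from 5.
Distance 1: reach 8, 10.
Distance 2: reach 3, 6, 7, 9, 11.
Found 6.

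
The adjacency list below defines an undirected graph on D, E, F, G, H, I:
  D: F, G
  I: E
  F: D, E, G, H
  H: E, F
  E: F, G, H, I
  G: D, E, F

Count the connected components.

1

From D: component {D, E, F, G, H, I}.
That's 1 component.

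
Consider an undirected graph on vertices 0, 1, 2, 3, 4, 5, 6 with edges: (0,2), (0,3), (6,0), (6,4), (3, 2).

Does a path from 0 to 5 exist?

No

Explore from 0.
Distance 1: reach 2, 3, 6.
Distance 2: reach 4.
The search is exhausted without reaching 5; it lies in a different component.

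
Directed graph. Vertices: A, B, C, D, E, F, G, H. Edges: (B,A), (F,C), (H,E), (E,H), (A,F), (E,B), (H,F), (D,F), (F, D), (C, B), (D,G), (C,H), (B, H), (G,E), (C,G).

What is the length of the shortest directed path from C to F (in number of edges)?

2

Distance 0: C.
Distance 1: B, G, H.
Distance 2: A, E, F — contains F.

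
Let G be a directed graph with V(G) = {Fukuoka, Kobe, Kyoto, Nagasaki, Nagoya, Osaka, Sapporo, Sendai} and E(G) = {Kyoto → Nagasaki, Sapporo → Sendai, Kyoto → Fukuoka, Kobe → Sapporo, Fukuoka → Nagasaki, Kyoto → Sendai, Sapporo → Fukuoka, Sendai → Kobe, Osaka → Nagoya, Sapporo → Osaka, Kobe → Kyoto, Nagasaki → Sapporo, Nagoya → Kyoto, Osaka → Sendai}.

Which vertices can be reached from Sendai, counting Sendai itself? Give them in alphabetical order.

Start at Sendai.
Its neighbours: Kobe.
Then their neighbours: Kyoto, Sapporo.
Then next layer: Fukuoka, Nagasaki, Osaka.
Then next layer: Nagoya.
Every vertex is now reached.

Fukuoka, Kobe, Kyoto, Nagasaki, Nagoya, Osaka, Sapporo, Sendai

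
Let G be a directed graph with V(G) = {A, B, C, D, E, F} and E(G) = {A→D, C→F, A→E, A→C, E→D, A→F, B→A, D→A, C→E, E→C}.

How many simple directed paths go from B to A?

B→A

1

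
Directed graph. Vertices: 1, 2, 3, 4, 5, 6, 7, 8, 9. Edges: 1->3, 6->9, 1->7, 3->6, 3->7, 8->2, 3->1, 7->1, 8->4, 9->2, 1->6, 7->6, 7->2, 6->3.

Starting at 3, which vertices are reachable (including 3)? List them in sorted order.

Start at 3.
Its neighbours: 1, 6, 7.
Then their neighbours: 2, 9.
Nothing further is reachable.

1, 2, 3, 6, 7, 9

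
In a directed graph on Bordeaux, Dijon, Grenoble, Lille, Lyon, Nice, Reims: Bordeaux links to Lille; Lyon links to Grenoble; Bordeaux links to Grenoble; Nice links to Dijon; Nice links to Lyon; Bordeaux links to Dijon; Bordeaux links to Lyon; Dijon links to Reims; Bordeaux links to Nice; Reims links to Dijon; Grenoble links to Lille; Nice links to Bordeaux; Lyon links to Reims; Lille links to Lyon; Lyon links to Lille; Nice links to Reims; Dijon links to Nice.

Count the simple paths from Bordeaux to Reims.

9

Bordeaux→Dijon→Nice→Lyon→Reims
Bordeaux→Dijon→Nice→Reims
Bordeaux→Dijon→Reims
Bordeaux→Grenoble→Lille→Lyon→Reims
Bordeaux→Lille→Lyon→Reims
Bordeaux→Lyon→Reims
Bordeaux→Nice→Dijon→Reims
Bordeaux→Nice→Lyon→Reims
Bordeaux→Nice→Reims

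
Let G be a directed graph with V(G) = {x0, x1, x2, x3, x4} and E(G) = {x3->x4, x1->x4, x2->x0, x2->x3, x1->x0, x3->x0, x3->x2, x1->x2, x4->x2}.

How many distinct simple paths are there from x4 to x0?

2

x4→x2→x0
x4→x2→x3→x0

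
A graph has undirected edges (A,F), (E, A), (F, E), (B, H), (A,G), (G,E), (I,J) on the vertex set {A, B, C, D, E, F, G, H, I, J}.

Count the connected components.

5

From A: component {A, E, F, G}.
From B: component {B, H}.
From C: component {C}.
From D: component {D}.
From I: component {I, J}.
That's 5 components.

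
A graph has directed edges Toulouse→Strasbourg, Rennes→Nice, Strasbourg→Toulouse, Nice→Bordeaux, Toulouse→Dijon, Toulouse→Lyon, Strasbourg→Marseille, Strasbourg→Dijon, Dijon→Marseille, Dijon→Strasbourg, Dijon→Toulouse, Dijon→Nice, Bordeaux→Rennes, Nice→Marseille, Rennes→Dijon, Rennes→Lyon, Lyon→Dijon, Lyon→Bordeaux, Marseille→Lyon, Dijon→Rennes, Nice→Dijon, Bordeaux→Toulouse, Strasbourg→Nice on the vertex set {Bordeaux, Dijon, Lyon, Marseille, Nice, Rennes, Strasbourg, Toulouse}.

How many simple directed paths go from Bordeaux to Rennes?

7

Bordeaux→Rennes
Bordeaux→Toulouse→Dijon→Rennes
Bordeaux→Toulouse→Lyon→Dijon→Rennes
Bordeaux→Toulouse→Strasbourg→Dijon→Rennes
Bordeaux→Toulouse→Strasbourg→Marseille→Lyon→Dijon→Rennes
Bordeaux→Toulouse→Strasbourg→Nice→Dijon→Rennes
Bordeaux→Toulouse→Strasbourg→Nice→Marseille→Lyon→Dijon→Rennes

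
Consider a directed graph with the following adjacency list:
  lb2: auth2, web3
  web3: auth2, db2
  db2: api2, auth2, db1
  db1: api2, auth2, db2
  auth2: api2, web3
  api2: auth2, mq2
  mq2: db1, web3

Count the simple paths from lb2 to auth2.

lb2→auth2
lb2→web3→auth2
lb2→web3→db2→api2→auth2
lb2→web3→db2→api2→mq2→db1→auth2
lb2→web3→db2→auth2
lb2→web3→db2→db1→api2→auth2
lb2→web3→db2→db1→auth2

7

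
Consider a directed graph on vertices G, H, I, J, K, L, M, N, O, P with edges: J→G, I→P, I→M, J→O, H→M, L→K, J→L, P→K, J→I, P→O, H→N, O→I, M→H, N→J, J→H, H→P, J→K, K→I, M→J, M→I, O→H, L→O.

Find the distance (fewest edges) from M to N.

2

Distance 0: M.
Distance 1: H, I, J.
Distance 2: G, K, L, N, O, P — contains N.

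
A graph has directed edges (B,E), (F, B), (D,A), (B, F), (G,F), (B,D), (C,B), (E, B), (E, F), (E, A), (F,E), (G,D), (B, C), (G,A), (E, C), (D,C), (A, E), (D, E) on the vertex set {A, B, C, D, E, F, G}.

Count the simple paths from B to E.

4

B→D→A→E
B→D→E
B→E
B→F→E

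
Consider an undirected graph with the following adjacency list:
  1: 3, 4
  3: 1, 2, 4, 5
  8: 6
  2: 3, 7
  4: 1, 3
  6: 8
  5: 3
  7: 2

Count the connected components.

From 1: component {1, 2, 3, 4, 5, 7}.
From 6: component {6, 8}.
That's 2 components.

2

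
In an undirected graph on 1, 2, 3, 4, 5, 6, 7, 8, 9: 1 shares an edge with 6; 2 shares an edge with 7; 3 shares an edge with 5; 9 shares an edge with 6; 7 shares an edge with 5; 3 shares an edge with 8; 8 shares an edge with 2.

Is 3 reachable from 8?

Yes

Explore from 8.
Distance 1: reach 2, 3.
Found 3.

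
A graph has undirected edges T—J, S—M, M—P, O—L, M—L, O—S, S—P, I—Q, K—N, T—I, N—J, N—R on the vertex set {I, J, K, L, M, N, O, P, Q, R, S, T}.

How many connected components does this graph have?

From I: component {I, J, K, N, Q, R, T}.
From L: component {L, M, O, P, S}.
That's 2 components.

2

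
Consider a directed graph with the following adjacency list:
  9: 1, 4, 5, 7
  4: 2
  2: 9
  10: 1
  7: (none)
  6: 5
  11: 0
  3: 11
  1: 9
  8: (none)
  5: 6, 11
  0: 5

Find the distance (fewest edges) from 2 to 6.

Distance 0: 2.
Distance 1: 9.
Distance 2: 1, 4, 5, 7.
Distance 3: 6, 11 — contains 6.

3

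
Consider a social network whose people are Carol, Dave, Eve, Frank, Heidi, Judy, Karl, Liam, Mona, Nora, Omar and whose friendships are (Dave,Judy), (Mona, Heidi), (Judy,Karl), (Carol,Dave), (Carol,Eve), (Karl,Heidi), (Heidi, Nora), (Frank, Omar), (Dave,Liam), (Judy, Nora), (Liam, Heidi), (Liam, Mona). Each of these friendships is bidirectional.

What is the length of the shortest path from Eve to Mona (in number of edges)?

4

Distance 0: Eve.
Distance 1: Carol.
Distance 2: Dave.
Distance 3: Judy, Liam.
Distance 4: Heidi, Karl, Mona, Nora — contains Mona.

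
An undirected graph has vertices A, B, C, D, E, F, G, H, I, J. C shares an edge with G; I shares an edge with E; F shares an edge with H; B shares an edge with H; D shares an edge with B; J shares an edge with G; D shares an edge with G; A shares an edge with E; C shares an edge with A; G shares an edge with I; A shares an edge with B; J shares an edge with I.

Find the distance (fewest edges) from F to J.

Distance 0: F.
Distance 1: H.
Distance 2: B.
Distance 3: A, D.
Distance 4: C, E, G.
Distance 5: I, J — contains J.

5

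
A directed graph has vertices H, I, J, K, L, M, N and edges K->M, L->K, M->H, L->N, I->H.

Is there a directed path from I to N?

No

Explore from I.
Distance 1: reach H.
The search from I is exhausted; no directed path reaches N.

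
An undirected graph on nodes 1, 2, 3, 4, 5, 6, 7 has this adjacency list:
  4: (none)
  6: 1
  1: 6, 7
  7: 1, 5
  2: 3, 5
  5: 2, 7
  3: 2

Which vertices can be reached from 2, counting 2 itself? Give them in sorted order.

Start at 2.
Its neighbours: 3, 5.
Then their neighbours: 7.
Then next layer: 1.
Then next layer: 6.
Nothing further is reachable.

1, 2, 3, 5, 6, 7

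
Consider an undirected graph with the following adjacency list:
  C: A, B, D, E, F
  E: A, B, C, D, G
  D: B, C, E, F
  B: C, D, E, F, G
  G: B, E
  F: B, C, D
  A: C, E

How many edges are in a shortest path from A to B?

2

Distance 0: A.
Distance 1: C, E.
Distance 2: B, D, F, G — contains B.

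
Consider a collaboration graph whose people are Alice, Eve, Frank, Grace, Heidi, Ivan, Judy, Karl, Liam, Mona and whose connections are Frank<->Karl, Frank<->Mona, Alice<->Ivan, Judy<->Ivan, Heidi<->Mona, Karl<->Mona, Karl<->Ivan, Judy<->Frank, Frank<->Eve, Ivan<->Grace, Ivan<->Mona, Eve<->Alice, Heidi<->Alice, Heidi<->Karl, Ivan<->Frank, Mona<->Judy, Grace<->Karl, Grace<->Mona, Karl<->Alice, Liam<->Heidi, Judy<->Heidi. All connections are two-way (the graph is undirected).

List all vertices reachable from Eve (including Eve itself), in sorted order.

Start at Eve.
Its neighbours: Alice, Frank.
Then their neighbours: Heidi, Ivan, Judy, Karl, Mona.
Then next layer: Grace, Liam.
Every vertex is now reached.

Alice, Eve, Frank, Grace, Heidi, Ivan, Judy, Karl, Liam, Mona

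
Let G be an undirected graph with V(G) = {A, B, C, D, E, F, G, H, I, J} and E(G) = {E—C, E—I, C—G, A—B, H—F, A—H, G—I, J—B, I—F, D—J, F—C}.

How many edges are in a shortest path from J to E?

6

Distance 0: J.
Distance 1: B, D.
Distance 2: A.
Distance 3: H.
Distance 4: F.
Distance 5: C, I.
Distance 6: E, G — contains E.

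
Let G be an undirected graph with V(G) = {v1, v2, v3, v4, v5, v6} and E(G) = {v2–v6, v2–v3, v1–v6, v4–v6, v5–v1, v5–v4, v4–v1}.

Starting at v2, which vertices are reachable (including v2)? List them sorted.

v1, v2, v3, v4, v5, v6

Start at v2.
Its neighbours: v3, v6.
Then their neighbours: v1, v4.
Then next layer: v5.
Every vertex is now reached.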